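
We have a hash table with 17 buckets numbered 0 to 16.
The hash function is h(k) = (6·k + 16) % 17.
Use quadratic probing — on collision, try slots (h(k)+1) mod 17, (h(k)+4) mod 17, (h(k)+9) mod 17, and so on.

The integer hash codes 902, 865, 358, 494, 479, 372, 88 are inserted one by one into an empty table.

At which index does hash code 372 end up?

8

Insert 902: h=5, slot 5 empty → index 5.
Insert 865: h=4, slot 4 empty → index 4.
Insert 358: h=5, slot 5 occupied → index 6.
Insert 494: h=5, slots 5,6 occupied → index 9.
Insert 479: h=0, slot 0 empty → index 0.
Insert 372: h=4, slots 4,5 occupied → index 8.
Insert 88: h=0, slot 0 occupied → index 1.
Table: [479, 88, -, -, 865, 902, 358, -, 372, 494, -, -, -, -, -, -, -]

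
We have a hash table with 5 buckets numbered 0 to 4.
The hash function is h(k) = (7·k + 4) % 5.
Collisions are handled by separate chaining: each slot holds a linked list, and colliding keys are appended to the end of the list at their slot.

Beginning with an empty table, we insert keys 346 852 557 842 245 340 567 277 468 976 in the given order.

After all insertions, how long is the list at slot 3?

5

346 → bucket 1
852 → bucket 3
557 → bucket 3 (collision)
842 → bucket 3 (collision)
245 → bucket 4
340 → bucket 4 (collision)
567 → bucket 3 (collision)
277 → bucket 3 (collision)
468 → bucket 0
976 → bucket 1 (collision)
Final buckets:
0: 468
1: 346 -> 976
2: _
3: 852 -> 557 -> 842 -> 567 -> 277
4: 245 -> 340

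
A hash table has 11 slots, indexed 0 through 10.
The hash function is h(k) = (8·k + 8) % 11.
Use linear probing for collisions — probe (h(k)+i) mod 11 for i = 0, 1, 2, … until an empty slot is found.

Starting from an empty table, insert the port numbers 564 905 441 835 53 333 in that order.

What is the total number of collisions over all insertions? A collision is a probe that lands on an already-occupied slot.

564 hashes to 10; slot 10 is free -> place at 10.
905 hashes to 10; 10 taken -> place at 0.
441 hashes to 5; slot 5 is free -> place at 5.
835 hashes to 0; 0 taken -> place at 1.
53 hashes to 3; slot 3 is free -> place at 3.
333 hashes to 10; 10,0,1 taken -> place at 2.
Table: [905, 835, 333, 53, ., 441, ., ., ., ., 564]

5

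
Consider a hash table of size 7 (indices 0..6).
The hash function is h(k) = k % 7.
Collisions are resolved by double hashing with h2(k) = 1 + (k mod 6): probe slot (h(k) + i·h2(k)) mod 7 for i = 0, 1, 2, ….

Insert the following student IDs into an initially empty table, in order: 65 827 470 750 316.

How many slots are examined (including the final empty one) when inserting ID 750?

3

65 hashes to 2; slot 2 is free -> place at 2.
827 hashes to 1; slot 1 is free -> place at 1.
470 hashes to 1, h2=3; 1 taken -> place at 4.
750 hashes to 1, h2=1; 1,2 taken -> place at 3.
316 hashes to 1, h2=5; 1 taken -> place at 6.
Table: [_, 827, 65, 750, 470, _, 316]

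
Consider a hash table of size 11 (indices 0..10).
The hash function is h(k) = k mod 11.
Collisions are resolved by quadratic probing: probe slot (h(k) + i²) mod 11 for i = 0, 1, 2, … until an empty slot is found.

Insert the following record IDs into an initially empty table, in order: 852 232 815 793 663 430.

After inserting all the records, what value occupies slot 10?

852: h=5 → slot 5
232: h=1 → slot 1
815: h=1, probe 1,2 → slot 2
793: h=1, probe 1,2,5,10 → slot 10
663: h=3 → slot 3
430: h=1, probe 1,2,5,10,6 → slot 6
Table: [_, 232, 815, 663, _, 852, 430, _, _, _, 793]

793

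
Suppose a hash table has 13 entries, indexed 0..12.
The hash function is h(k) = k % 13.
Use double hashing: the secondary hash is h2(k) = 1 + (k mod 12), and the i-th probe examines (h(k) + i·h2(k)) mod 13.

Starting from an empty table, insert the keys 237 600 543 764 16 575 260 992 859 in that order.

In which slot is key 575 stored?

1

237 hashes to 3; slot 3 is free => place at 3.
600 hashes to 2; slot 2 is free => place at 2.
543 hashes to 10; slot 10 is free => place at 10.
764 hashes to 10, h2=9; 10 taken => place at 6.
16 hashes to 3, h2=5; 3 taken => place at 8.
575 hashes to 3, h2=12; 3,2 taken => place at 1.
260 hashes to 0; slot 0 is free => place at 0.
992 hashes to 4; slot 4 is free => place at 4.
859 hashes to 1, h2=8; 1 taken => place at 9.
Table: [260, 575, 600, 237, 992, —, 764, —, 16, 859, 543, —, —]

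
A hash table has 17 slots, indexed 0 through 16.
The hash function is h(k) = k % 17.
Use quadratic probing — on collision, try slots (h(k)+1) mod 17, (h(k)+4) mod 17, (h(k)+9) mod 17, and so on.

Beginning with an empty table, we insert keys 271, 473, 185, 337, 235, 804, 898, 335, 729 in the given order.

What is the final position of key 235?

Insert 271: h=16, slot 16 empty -> index 16.
Insert 473: h=14, slot 14 empty -> index 14.
Insert 185: h=15, slot 15 empty -> index 15.
Insert 337: h=14, slots 14,15 occupied -> index 1.
Insert 235: h=14, slots 14,15,1 occupied -> index 6.
Insert 804: h=5, slot 5 empty -> index 5.
Insert 898: h=14, slots 14,15,1,6 occupied -> index 13.
Insert 335: h=12, slot 12 empty -> index 12.
Insert 729: h=15, slots 15,16 occupied -> index 2.
Table: [_, 337, 729, _, _, 804, 235, _, _, _, _, _, 335, 898, 473, 185, 271]

6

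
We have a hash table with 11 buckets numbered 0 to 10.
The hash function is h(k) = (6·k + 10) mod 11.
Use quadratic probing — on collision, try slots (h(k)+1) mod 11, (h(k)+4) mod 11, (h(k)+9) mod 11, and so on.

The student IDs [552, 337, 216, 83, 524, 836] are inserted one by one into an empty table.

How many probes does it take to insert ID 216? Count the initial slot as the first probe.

2

552 hashes to 0; slot 0 is free => place at 0.
337 hashes to 8; slot 8 is free => place at 8.
216 hashes to 8; 8 taken => place at 9.
83 hashes to 2; slot 2 is free => place at 2.
524 hashes to 8; 8,9 taken => place at 1.
836 hashes to 10; slot 10 is free => place at 10.
Table: [552, 524, 83, ∅, ∅, ∅, ∅, ∅, 337, 216, 836]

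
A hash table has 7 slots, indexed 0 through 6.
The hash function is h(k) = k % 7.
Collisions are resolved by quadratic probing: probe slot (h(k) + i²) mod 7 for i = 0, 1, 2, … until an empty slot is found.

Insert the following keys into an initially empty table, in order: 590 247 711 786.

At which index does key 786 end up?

6

Insert 590: h=2, slot 2 empty => index 2.
Insert 247: h=2, slot 2 occupied => index 3.
Insert 711: h=4, slot 4 empty => index 4.
Insert 786: h=2, slots 2,3 occupied => index 6.
Table: [-, -, 590, 247, 711, -, 786]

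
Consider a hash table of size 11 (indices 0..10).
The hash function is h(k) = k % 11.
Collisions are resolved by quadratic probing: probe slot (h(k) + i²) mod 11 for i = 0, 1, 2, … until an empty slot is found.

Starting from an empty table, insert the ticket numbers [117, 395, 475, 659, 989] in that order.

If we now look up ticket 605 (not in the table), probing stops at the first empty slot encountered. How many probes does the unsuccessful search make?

117: h=7 → slot 7
395: h=10 → slot 10
475: h=2 → slot 2
659: h=10, probe 10,0 → slot 0
989: h=10, probe 10,0,3 → slot 3
Table: [659, —, 475, 989, —, —, —, 117, —, —, 395]
Lookup 605: h=0, probe 0,1 → slot 1 empty, not found.

2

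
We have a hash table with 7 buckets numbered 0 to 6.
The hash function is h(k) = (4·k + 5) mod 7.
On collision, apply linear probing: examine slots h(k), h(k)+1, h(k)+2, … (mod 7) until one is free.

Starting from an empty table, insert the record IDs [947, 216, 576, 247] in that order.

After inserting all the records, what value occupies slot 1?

216

947: h=6 → slot 6
216: h=1 → slot 1
576: h=6, probe 6,0 → slot 0
247: h=6, probe 6,0,1,2 → slot 2
Table: [576, 216, 247, ., ., ., 947]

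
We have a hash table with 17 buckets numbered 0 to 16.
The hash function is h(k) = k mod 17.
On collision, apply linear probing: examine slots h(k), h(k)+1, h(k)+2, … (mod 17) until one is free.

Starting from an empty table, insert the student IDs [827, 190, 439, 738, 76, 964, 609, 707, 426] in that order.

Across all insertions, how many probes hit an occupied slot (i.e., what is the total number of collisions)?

Insert 827: h=11, slot 11 empty -> index 11.
Insert 190: h=3, slot 3 empty -> index 3.
Insert 439: h=14, slot 14 empty -> index 14.
Insert 738: h=7, slot 7 empty -> index 7.
Insert 76: h=8, slot 8 empty -> index 8.
Insert 964: h=12, slot 12 empty -> index 12.
Insert 609: h=14, slot 14 occupied -> index 15.
Insert 707: h=10, slot 10 empty -> index 10.
Insert 426: h=1, slot 1 empty -> index 1.
Table: [_, 426, _, 190, _, _, _, 738, 76, _, 707, 827, 964, _, 439, 609, _]

1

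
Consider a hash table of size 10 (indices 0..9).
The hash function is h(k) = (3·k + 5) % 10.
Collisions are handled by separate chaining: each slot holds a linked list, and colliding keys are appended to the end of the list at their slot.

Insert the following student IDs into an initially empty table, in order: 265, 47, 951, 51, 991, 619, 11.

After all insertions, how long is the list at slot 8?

4

Insert 265: h=0, bucket 0 empty -> new chain.
Insert 47: h=6, bucket 6 empty -> new chain.
Insert 951: h=8, bucket 8 empty -> new chain.
Insert 51: h=8, bucket 8 nonempty -> append to chain.
Insert 991: h=8, bucket 8 nonempty -> append to chain.
Insert 619: h=2, bucket 2 empty -> new chain.
Insert 11: h=8, bucket 8 nonempty -> append to chain.
Final buckets:
0: 265
1: _
2: 619
3: _
4: _
5: _
6: 47
7: _
8: 951 -> 51 -> 991 -> 11
9: _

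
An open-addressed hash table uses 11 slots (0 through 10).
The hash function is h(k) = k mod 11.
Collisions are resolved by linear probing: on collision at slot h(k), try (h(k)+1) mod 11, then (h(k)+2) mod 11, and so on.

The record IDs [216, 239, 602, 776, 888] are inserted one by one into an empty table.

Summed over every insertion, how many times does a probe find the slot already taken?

3

Insert 216: h=7, slot 7 empty -> index 7.
Insert 239: h=8, slot 8 empty -> index 8.
Insert 602: h=8, slot 8 occupied -> index 9.
Insert 776: h=6, slot 6 empty -> index 6.
Insert 888: h=8, slots 8,9 occupied -> index 10.
Table: [-, -, -, -, -, -, 776, 216, 239, 602, 888]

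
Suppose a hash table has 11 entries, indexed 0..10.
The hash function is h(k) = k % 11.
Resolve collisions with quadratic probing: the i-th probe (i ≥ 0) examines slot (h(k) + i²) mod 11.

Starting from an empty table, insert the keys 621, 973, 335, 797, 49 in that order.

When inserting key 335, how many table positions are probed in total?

Insert 621: h=5, slot 5 empty -> index 5.
Insert 973: h=5, slot 5 occupied -> index 6.
Insert 335: h=5, slots 5,6 occupied -> index 9.
Insert 797: h=5, slots 5,6,9 occupied -> index 3.
Insert 49: h=5, slots 5,6,9,3 occupied -> index 10.
Table: [∅, ∅, ∅, 797, ∅, 621, 973, ∅, ∅, 335, 49]

3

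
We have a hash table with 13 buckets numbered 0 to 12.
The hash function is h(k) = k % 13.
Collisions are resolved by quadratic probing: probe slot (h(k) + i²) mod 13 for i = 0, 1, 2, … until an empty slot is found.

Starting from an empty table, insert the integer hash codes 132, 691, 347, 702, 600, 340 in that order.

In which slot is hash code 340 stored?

11

132: h=2 => slot 2
691: h=2, probe 2,3 => slot 3
347: h=9 => slot 9
702: h=0 => slot 0
600: h=2, probe 2,3,6 => slot 6
340: h=2, probe 2,3,6,11 => slot 11
Table: [702, _, 132, 691, _, _, 600, _, _, 347, _, 340, _]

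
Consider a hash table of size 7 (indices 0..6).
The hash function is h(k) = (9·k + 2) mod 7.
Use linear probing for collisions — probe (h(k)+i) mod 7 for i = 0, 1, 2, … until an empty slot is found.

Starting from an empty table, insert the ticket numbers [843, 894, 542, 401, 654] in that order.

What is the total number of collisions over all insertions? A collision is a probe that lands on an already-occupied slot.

Insert 843: h=1, slot 1 empty → index 1.
Insert 894: h=5, slot 5 empty → index 5.
Insert 542: h=1, slot 1 occupied → index 2.
Insert 401: h=6, slot 6 empty → index 6.
Insert 654: h=1, slots 1,2 occupied → index 3.
Table: [—, 843, 542, 654, —, 894, 401]

3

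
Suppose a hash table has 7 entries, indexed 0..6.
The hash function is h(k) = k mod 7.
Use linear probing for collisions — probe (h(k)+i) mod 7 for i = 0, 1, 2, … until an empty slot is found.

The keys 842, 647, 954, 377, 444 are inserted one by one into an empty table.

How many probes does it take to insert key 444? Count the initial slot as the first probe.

3

842 hashes to 2; slot 2 is free -> place at 2.
647 hashes to 3; slot 3 is free -> place at 3.
954 hashes to 2; 2,3 taken -> place at 4.
377 hashes to 6; slot 6 is free -> place at 6.
444 hashes to 3; 3,4 taken -> place at 5.
Table: [_, _, 842, 647, 954, 444, 377]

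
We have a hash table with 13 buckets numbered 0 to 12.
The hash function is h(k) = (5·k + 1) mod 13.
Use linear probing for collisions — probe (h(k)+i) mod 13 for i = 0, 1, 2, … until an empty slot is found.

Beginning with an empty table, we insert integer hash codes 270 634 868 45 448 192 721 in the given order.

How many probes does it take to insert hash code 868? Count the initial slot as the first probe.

3

Insert 270: h=12, slot 12 empty => index 12.
Insert 634: h=12, slot 12 occupied => index 0.
Insert 868: h=12, slots 12,0 occupied => index 1.
Insert 45: h=5, slot 5 empty => index 5.
Insert 448: h=5, slot 5 occupied => index 6.
Insert 192: h=12, slots 12,0,1 occupied => index 2.
Insert 721: h=5, slots 5,6 occupied => index 7.
Table: [634, 868, 192, -, -, 45, 448, 721, -, -, -, -, 270]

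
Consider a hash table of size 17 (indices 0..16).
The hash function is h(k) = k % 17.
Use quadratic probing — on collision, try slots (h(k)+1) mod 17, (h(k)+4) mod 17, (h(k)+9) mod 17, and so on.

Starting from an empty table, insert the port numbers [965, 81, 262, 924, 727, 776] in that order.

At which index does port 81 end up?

965 hashes to 13; slot 13 is free -> place at 13.
81 hashes to 13; 13 taken -> place at 14.
262 hashes to 7; slot 7 is free -> place at 7.
924 hashes to 6; slot 6 is free -> place at 6.
727 hashes to 13; 13,14 taken -> place at 0.
776 hashes to 11; slot 11 is free -> place at 11.
Table: [727, ., ., ., ., ., 924, 262, ., ., ., 776, ., 965, 81, ., .]

14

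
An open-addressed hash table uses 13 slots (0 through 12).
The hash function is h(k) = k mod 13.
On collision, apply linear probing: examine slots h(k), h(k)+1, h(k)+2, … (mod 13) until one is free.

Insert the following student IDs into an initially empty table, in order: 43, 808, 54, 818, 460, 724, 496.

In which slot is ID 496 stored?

43: h=4 → slot 4
808: h=2 → slot 2
54: h=2, probe 2,3 → slot 3
818: h=12 → slot 12
460: h=5 → slot 5
724: h=9 → slot 9
496: h=2, probe 2,3,4,5,6 → slot 6
Table: [_, _, 808, 54, 43, 460, 496, _, _, 724, _, _, 818]

6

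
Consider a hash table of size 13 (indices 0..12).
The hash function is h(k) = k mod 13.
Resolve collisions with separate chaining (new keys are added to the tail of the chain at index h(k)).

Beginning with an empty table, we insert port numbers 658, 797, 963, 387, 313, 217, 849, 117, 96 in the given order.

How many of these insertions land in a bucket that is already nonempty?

658 -> bucket 8
797 -> bucket 4
963 -> bucket 1
387 -> bucket 10
313 -> bucket 1 (collision)
217 -> bucket 9
849 -> bucket 4 (collision)
117 -> bucket 0
96 -> bucket 5
Final buckets:
0: 117
1: 963 -> 313
2: .
3: .
4: 797 -> 849
5: 96
6: .
7: .
8: 658
9: 217
10: 387
11: .
12: .

2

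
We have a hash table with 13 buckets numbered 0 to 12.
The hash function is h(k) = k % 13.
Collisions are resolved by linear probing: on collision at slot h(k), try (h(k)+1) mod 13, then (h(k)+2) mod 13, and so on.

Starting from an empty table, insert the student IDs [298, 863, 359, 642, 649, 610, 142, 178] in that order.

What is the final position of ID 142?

298: h=12 → slot 12
863: h=5 → slot 5
359: h=8 → slot 8
642: h=5, probe 5,6 → slot 6
649: h=12, probe 12,0 → slot 0
610: h=12, probe 12,0,1 → slot 1
142: h=12, probe 12,0,1,2 → slot 2
178: h=9 → slot 9
Table: [649, 610, 142, ∅, ∅, 863, 642, ∅, 359, 178, ∅, ∅, 298]

2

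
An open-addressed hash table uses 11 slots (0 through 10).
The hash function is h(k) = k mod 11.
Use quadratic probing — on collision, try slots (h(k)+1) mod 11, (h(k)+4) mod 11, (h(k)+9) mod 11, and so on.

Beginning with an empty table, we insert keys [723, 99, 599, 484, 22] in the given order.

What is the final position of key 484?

Insert 723: h=8, slot 8 empty => index 8.
Insert 99: h=0, slot 0 empty => index 0.
Insert 599: h=5, slot 5 empty => index 5.
Insert 484: h=0, slot 0 occupied => index 1.
Insert 22: h=0, slots 0,1 occupied => index 4.
Table: [99, 484, ., ., 22, 599, ., ., 723, ., .]

1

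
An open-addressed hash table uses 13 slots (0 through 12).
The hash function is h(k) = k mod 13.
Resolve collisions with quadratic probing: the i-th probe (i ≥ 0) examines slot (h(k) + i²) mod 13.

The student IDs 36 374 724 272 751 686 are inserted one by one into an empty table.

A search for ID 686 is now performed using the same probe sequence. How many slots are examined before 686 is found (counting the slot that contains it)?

36 hashes to 10; slot 10 is free -> place at 10.
374 hashes to 10; 10 taken -> place at 11.
724 hashes to 9; slot 9 is free -> place at 9.
272 hashes to 12; slot 12 is free -> place at 12.
751 hashes to 10; 10,11 taken -> place at 1.
686 hashes to 10; 10,11,1 taken -> place at 6.
Table: [∅, 751, ∅, ∅, ∅, ∅, 686, ∅, ∅, 724, 36, 374, 272]
Lookup 686: h=10, probe 10,11,1,6 → found at 6.

4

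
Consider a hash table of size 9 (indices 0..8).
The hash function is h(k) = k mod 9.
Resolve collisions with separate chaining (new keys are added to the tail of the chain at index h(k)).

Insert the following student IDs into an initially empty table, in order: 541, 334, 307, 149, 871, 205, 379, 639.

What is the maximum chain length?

4

Insert 541: h=1, bucket 1 empty -> new chain.
Insert 334: h=1, bucket 1 nonempty -> append to chain.
Insert 307: h=1, bucket 1 nonempty -> append to chain.
Insert 149: h=5, bucket 5 empty -> new chain.
Insert 871: h=7, bucket 7 empty -> new chain.
Insert 205: h=7, bucket 7 nonempty -> append to chain.
Insert 379: h=1, bucket 1 nonempty -> append to chain.
Insert 639: h=0, bucket 0 empty -> new chain.
Final buckets:
0: 639
1: 541 -> 334 -> 307 -> 379
2: ∅
3: ∅
4: ∅
5: 149
6: ∅
7: 871 -> 205
8: ∅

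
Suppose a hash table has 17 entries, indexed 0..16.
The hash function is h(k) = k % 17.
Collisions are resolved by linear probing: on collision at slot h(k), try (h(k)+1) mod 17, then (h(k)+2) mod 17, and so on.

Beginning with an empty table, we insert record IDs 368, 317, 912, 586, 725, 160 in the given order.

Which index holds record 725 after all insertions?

368: h=11 -> slot 11
317: h=11, probe 11,12 -> slot 12
912: h=11, probe 11,12,13 -> slot 13
586: h=8 -> slot 8
725: h=11, probe 11,12,13,14 -> slot 14
160: h=7 -> slot 7
Table: [., ., ., ., ., ., ., 160, 586, ., ., 368, 317, 912, 725, ., .]

14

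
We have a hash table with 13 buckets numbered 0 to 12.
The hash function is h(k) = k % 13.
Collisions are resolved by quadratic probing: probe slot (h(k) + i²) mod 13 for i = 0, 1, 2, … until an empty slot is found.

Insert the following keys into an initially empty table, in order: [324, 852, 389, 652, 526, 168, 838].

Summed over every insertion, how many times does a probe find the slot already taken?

Insert 324: h=12, slot 12 empty -> index 12.
Insert 852: h=7, slot 7 empty -> index 7.
Insert 389: h=12, slot 12 occupied -> index 0.
Insert 652: h=2, slot 2 empty -> index 2.
Insert 526: h=6, slot 6 empty -> index 6.
Insert 168: h=12, slots 12,0 occupied -> index 3.
Insert 838: h=6, slots 6,7 occupied -> index 10.
Table: [389, ., 652, 168, ., ., 526, 852, ., ., 838, ., 324]

5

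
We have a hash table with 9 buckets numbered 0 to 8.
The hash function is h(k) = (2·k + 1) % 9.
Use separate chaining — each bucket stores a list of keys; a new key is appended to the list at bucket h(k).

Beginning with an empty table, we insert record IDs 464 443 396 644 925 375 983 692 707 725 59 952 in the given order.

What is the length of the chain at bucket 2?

464 → bucket 2
443 → bucket 5
396 → bucket 1
644 → bucket 2 (collision)
925 → bucket 6
375 → bucket 4
983 → bucket 5 (collision)
692 → bucket 8
707 → bucket 2 (collision)
725 → bucket 2 (collision)
59 → bucket 2 (collision)
952 → bucket 6 (collision)
Final buckets:
0: -
1: 396
2: 464 -> 644 -> 707 -> 725 -> 59
3: -
4: 375
5: 443 -> 983
6: 925 -> 952
7: -
8: 692

5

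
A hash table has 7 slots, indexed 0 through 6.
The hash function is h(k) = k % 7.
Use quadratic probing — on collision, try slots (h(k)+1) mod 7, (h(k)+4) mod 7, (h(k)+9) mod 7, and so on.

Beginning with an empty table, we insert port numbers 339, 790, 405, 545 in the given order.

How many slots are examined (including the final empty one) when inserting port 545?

4

Insert 339: h=3, slot 3 empty => index 3.
Insert 790: h=6, slot 6 empty => index 6.
Insert 405: h=6, slot 6 occupied => index 0.
Insert 545: h=6, slots 6,0,3 occupied => index 1.
Table: [405, 545, ., 339, ., ., 790]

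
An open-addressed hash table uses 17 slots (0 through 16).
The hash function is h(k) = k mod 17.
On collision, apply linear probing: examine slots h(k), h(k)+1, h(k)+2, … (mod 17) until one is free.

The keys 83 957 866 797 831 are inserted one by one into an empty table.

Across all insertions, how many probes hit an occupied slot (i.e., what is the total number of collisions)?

5

83: h=15 -> slot 15
957: h=5 -> slot 5
866: h=16 -> slot 16
797: h=15, probe 15,16,0 -> slot 0
831: h=15, probe 15,16,0,1 -> slot 1
Table: [797, 831, ., ., ., 957, ., ., ., ., ., ., ., ., ., 83, 866]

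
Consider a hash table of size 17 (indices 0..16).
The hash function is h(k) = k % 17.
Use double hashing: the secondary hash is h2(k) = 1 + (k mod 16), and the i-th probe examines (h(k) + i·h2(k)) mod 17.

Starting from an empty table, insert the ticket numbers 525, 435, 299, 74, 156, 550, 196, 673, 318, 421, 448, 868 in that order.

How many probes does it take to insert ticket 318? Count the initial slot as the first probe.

3

525: h=15 → slot 15
435: h=10 → slot 10
299: h=10, h2=12, probe 10,5 → slot 5
74: h=6 → slot 6
156: h=3 → slot 3
550: h=6, h2=7, probe 6,13 → slot 13
196: h=9 → slot 9
673: h=10, h2=2, probe 10,12 → slot 12
318: h=12, h2=15, probe 12,10,8 → slot 8
421: h=13, h2=6, probe 13,2 → slot 2
448: h=6, h2=1, probe 6,7 → slot 7
868: h=1 → slot 1
Table: [-, 868, 421, 156, -, 299, 74, 448, 318, 196, 435, -, 673, 550, -, 525, -]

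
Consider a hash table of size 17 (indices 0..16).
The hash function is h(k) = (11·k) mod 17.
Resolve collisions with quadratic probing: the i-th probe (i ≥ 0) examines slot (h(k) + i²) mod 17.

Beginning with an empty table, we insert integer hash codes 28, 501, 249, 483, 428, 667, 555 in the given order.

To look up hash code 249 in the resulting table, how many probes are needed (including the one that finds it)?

3

Insert 28: h=2, slot 2 empty => index 2.
Insert 501: h=3, slot 3 empty => index 3.
Insert 249: h=2, slots 2,3 occupied => index 6.
Insert 483: h=9, slot 9 empty => index 9.
Insert 428: h=16, slot 16 empty => index 16.
Insert 667: h=10, slot 10 empty => index 10.
Insert 555: h=2, slots 2,3,6 occupied => index 11.
Table: [∅, ∅, 28, 501, ∅, ∅, 249, ∅, ∅, 483, 667, 555, ∅, ∅, ∅, ∅, 428]
Lookup 249: h=2, probe 2,3,6 → found at 6.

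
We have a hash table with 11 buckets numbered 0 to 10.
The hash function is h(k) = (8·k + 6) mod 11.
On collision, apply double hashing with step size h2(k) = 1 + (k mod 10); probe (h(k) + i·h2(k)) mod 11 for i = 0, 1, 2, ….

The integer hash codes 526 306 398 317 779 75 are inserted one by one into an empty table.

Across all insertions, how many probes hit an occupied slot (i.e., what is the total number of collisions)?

5

Insert 526: h=1, slot 1 empty -> index 1.
Insert 306: h=1, h2=7, slot 1 occupied -> index 8.
Insert 398: h=0, slot 0 empty -> index 0.
Insert 317: h=1, h2=8, slot 1 occupied -> index 9.
Insert 779: h=1, h2=10, slots 1,0 occupied -> index 10.
Insert 75: h=1, h2=6, slot 1 occupied -> index 7.
Table: [398, 526, ., ., ., ., ., 75, 306, 317, 779]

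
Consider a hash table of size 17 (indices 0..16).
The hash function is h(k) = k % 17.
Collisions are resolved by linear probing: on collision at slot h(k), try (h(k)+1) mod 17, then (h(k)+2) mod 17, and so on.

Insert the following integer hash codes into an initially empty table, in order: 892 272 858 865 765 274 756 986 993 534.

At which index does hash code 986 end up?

3

892 hashes to 8; slot 8 is free → place at 8.
272 hashes to 0; slot 0 is free → place at 0.
858 hashes to 8; 8 taken → place at 9.
865 hashes to 15; slot 15 is free → place at 15.
765 hashes to 0; 0 taken → place at 1.
274 hashes to 2; slot 2 is free → place at 2.
756 hashes to 8; 8,9 taken → place at 10.
986 hashes to 0; 0,1,2 taken → place at 3.
993 hashes to 7; slot 7 is free → place at 7.
534 hashes to 7; 7,8,9,10 taken → place at 11.
Table: [272, 765, 274, 986, ., ., ., 993, 892, 858, 756, 534, ., ., ., 865, .]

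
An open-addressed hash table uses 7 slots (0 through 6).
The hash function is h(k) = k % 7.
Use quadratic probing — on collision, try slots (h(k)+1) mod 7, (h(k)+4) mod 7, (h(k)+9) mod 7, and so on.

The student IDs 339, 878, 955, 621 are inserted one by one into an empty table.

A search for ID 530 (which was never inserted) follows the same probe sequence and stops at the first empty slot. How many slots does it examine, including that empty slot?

Insert 339: h=3, slot 3 empty → index 3.
Insert 878: h=3, slot 3 occupied → index 4.
Insert 955: h=3, slots 3,4 occupied → index 0.
Insert 621: h=5, slot 5 empty → index 5.
Table: [955, _, _, 339, 878, 621, _]
Lookup 530: h=5, probe 5,6 → slot 6 empty, not found.

2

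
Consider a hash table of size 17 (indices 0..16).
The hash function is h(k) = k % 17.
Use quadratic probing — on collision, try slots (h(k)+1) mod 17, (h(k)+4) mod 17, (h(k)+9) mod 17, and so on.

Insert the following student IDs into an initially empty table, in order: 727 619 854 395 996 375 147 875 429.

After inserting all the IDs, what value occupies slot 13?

727

Insert 727: h=13, slot 13 empty -> index 13.
Insert 619: h=7, slot 7 empty -> index 7.
Insert 854: h=4, slot 4 empty -> index 4.
Insert 395: h=4, slot 4 occupied -> index 5.
Insert 996: h=10, slot 10 empty -> index 10.
Insert 375: h=1, slot 1 empty -> index 1.
Insert 147: h=11, slot 11 empty -> index 11.
Insert 875: h=8, slot 8 empty -> index 8.
Insert 429: h=4, slots 4,5,8,13 occupied -> index 3.
Table: [., 375, ., 429, 854, 395, ., 619, 875, ., 996, 147, ., 727, ., ., .]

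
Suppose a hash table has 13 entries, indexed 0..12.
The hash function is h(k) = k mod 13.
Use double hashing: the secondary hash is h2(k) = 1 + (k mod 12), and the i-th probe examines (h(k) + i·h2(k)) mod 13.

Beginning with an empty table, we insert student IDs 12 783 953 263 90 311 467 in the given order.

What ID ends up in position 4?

953

12 hashes to 12; slot 12 is free -> place at 12.
783 hashes to 3; slot 3 is free -> place at 3.
953 hashes to 4; slot 4 is free -> place at 4.
263 hashes to 3, h2=12; 3 taken -> place at 2.
90 hashes to 12, h2=7; 12 taken -> place at 6.
311 hashes to 12, h2=12; 12 taken -> place at 11.
467 hashes to 12, h2=12; 12,11 taken -> place at 10.
Table: [-, -, 263, 783, 953, -, 90, -, -, -, 467, 311, 12]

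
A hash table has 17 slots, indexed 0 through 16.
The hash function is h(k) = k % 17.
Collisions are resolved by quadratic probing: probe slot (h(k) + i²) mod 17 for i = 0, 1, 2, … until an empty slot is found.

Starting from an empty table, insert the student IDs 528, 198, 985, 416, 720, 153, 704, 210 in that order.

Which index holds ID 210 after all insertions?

10

528 hashes to 1; slot 1 is free => place at 1.
198 hashes to 11; slot 11 is free => place at 11.
985 hashes to 16; slot 16 is free => place at 16.
416 hashes to 8; slot 8 is free => place at 8.
720 hashes to 6; slot 6 is free => place at 6.
153 hashes to 0; slot 0 is free => place at 0.
704 hashes to 7; slot 7 is free => place at 7.
210 hashes to 6; 6,7 taken => place at 10.
Table: [153, 528, -, -, -, -, 720, 704, 416, -, 210, 198, -, -, -, -, 985]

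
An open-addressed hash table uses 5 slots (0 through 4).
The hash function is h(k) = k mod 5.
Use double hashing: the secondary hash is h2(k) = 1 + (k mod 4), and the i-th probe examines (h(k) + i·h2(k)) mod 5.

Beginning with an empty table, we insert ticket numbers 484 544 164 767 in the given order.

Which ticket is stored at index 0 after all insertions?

484: h=4 => slot 4
544: h=4, h2=1, probe 4,0 => slot 0
164: h=4, h2=1, probe 4,0,1 => slot 1
767: h=2 => slot 2
Table: [544, 164, 767, —, 484]

544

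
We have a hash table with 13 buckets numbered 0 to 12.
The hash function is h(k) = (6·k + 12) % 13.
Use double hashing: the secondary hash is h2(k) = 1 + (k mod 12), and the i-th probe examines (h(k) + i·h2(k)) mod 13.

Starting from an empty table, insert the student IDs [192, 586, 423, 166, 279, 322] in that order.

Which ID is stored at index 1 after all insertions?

322

192: h=7 => slot 7
586: h=5 => slot 5
423: h=2 => slot 2
166: h=7, h2=11, probe 7,5,3 => slot 3
279: h=9 => slot 9
322: h=7, h2=11, probe 7,5,3,1 => slot 1
Table: [-, 322, 423, 166, -, 586, -, 192, -, 279, -, -, -]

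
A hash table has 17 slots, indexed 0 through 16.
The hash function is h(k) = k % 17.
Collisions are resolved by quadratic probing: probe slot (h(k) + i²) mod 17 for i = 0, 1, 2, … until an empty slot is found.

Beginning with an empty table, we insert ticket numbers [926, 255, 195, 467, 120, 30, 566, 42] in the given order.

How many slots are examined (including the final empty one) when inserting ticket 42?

Insert 926: h=8, slot 8 empty → index 8.
Insert 255: h=0, slot 0 empty → index 0.
Insert 195: h=8, slot 8 occupied → index 9.
Insert 467: h=8, slots 8,9 occupied → index 12.
Insert 120: h=1, slot 1 empty → index 1.
Insert 30: h=13, slot 13 empty → index 13.
Insert 566: h=5, slot 5 empty → index 5.
Insert 42: h=8, slots 8,9,12,0 occupied → index 7.
Table: [255, 120, ∅, ∅, ∅, 566, ∅, 42, 926, 195, ∅, ∅, 467, 30, ∅, ∅, ∅]

5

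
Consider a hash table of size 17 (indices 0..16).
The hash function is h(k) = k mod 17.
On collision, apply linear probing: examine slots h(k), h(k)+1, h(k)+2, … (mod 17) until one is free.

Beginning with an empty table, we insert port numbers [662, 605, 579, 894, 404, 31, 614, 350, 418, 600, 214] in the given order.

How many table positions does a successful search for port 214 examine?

662 hashes to 16; slot 16 is free => place at 16.
605 hashes to 10; slot 10 is free => place at 10.
579 hashes to 1; slot 1 is free => place at 1.
894 hashes to 10; 10 taken => place at 11.
404 hashes to 13; slot 13 is free => place at 13.
31 hashes to 14; slot 14 is free => place at 14.
614 hashes to 2; slot 2 is free => place at 2.
350 hashes to 10; 10,11 taken => place at 12.
418 hashes to 10; 10,11,12,13,14 taken => place at 15.
600 hashes to 5; slot 5 is free => place at 5.
214 hashes to 10; 10,11,12,13,14,15,16 taken => place at 0.
Table: [214, 579, 614, _, _, 600, _, _, _, _, 605, 894, 350, 404, 31, 418, 662]
Lookup 214: h=10, probe 10,11,12,13,14,15,16,0 → found at 0.

8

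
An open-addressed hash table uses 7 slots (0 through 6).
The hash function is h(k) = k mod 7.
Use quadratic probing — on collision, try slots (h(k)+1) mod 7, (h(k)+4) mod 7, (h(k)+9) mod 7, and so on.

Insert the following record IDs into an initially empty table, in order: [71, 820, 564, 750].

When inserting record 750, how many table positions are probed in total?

3

71: h=1 -> slot 1
820: h=1, probe 1,2 -> slot 2
564: h=4 -> slot 4
750: h=1, probe 1,2,5 -> slot 5
Table: [—, 71, 820, —, 564, 750, —]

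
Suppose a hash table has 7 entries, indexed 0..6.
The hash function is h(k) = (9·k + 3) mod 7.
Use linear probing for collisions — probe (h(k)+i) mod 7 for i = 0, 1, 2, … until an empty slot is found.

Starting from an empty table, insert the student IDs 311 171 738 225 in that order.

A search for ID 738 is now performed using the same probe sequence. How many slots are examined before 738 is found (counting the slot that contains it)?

Insert 311: h=2, slot 2 empty -> index 2.
Insert 171: h=2, slot 2 occupied -> index 3.
Insert 738: h=2, slots 2,3 occupied -> index 4.
Insert 225: h=5, slot 5 empty -> index 5.
Table: [_, _, 311, 171, 738, 225, _]
Lookup 738: h=2, probe 2,3,4 → found at 4.

3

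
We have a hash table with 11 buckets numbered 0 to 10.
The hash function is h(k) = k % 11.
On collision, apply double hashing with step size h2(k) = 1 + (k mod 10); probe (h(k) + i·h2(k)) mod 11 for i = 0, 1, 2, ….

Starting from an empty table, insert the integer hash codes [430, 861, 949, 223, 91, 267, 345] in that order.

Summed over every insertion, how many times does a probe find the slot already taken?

4

430 hashes to 1; slot 1 is free -> place at 1.
861 hashes to 3; slot 3 is free -> place at 3.
949 hashes to 3, h2=10; 3 taken -> place at 2.
223 hashes to 3, h2=4; 3 taken -> place at 7.
91 hashes to 3, h2=2; 3 taken -> place at 5.
267 hashes to 3, h2=8; 3 taken -> place at 0.
345 hashes to 4; slot 4 is free -> place at 4.
Table: [267, 430, 949, 861, 345, 91, —, 223, —, —, —]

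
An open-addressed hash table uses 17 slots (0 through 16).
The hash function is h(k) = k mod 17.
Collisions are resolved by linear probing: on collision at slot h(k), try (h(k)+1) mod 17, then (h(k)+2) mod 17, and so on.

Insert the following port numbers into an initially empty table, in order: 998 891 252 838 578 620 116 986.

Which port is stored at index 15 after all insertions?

116

998 hashes to 12; slot 12 is free → place at 12.
891 hashes to 7; slot 7 is free → place at 7.
252 hashes to 14; slot 14 is free → place at 14.
838 hashes to 5; slot 5 is free → place at 5.
578 hashes to 0; slot 0 is free → place at 0.
620 hashes to 8; slot 8 is free → place at 8.
116 hashes to 14; 14 taken → place at 15.
986 hashes to 0; 0 taken → place at 1.
Table: [578, 986, _, _, _, 838, _, 891, 620, _, _, _, 998, _, 252, 116, _]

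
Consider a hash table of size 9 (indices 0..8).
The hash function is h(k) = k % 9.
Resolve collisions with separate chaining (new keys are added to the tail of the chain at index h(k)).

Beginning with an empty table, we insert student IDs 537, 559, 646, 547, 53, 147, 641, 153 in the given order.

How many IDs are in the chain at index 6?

1

537 → bucket 6
559 → bucket 1
646 → bucket 7
547 → bucket 7 (collision)
53 → bucket 8
147 → bucket 3
641 → bucket 2
153 → bucket 0
Final buckets:
0: 153
1: 559
2: 641
3: 147
4: _
5: _
6: 537
7: 646 -> 547
8: 53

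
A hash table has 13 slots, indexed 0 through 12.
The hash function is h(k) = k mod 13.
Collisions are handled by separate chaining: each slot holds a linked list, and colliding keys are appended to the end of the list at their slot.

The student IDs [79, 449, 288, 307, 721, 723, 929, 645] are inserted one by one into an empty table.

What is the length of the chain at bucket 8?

3

79 → bucket 1
449 → bucket 7
288 → bucket 2
307 → bucket 8
721 → bucket 6
723 → bucket 8 (collision)
929 → bucket 6 (collision)
645 → bucket 8 (collision)
Final buckets:
0: .
1: 79
2: 288
3: .
4: .
5: .
6: 721 -> 929
7: 449
8: 307 -> 723 -> 645
9: .
10: .
11: .
12: .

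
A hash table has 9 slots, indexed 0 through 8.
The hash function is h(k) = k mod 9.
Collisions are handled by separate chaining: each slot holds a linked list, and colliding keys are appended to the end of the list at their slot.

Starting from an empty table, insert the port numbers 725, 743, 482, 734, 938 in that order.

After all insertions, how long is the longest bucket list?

Insert 725: h=5, bucket 5 empty -> new chain.
Insert 743: h=5, bucket 5 nonempty -> append to chain.
Insert 482: h=5, bucket 5 nonempty -> append to chain.
Insert 734: h=5, bucket 5 nonempty -> append to chain.
Insert 938: h=2, bucket 2 empty -> new chain.
Final buckets:
0: -
1: -
2: 938
3: -
4: -
5: 725 -> 743 -> 482 -> 734
6: -
7: -
8: -

4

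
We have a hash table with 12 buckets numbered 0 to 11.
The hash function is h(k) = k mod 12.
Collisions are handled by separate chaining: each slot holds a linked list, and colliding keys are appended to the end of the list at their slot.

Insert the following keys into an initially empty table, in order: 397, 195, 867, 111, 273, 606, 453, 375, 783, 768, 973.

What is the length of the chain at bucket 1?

397 -> bucket 1
195 -> bucket 3
867 -> bucket 3 (collision)
111 -> bucket 3 (collision)
273 -> bucket 9
606 -> bucket 6
453 -> bucket 9 (collision)
375 -> bucket 3 (collision)
783 -> bucket 3 (collision)
768 -> bucket 0
973 -> bucket 1 (collision)
Final buckets:
0: 768
1: 397 -> 973
2: .
3: 195 -> 867 -> 111 -> 375 -> 783
4: .
5: .
6: 606
7: .
8: .
9: 273 -> 453
10: .
11: .

2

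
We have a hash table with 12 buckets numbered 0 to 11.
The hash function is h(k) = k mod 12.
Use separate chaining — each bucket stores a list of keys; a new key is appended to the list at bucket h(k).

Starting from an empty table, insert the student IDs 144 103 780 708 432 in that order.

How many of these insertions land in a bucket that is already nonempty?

3

144 -> bucket 0
103 -> bucket 7
780 -> bucket 0 (collision)
708 -> bucket 0 (collision)
432 -> bucket 0 (collision)
Final buckets:
0: 144 -> 780 -> 708 -> 432
1: .
2: .
3: .
4: .
5: .
6: .
7: 103
8: .
9: .
10: .
11: .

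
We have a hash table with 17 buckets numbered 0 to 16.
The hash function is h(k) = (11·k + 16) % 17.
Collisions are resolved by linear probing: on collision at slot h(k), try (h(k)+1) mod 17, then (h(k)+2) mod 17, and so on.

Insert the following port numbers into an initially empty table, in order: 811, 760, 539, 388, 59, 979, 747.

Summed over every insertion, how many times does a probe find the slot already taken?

3

Insert 811: h=12, slot 12 empty => index 12.
Insert 760: h=12, slot 12 occupied => index 13.
Insert 539: h=12, slots 12,13 occupied => index 14.
Insert 388: h=0, slot 0 empty => index 0.
Insert 59: h=2, slot 2 empty => index 2.
Insert 979: h=7, slot 7 empty => index 7.
Insert 747: h=5, slot 5 empty => index 5.
Table: [388, ∅, 59, ∅, ∅, 747, ∅, 979, ∅, ∅, ∅, ∅, 811, 760, 539, ∅, ∅]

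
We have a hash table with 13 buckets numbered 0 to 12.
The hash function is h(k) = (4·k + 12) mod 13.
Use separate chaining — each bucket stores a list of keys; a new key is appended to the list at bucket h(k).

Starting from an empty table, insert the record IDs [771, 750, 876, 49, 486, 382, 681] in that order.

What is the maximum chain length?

4

Insert 771: h=2, bucket 2 empty -> new chain.
Insert 750: h=9, bucket 9 empty -> new chain.
Insert 876: h=6, bucket 6 empty -> new chain.
Insert 49: h=0, bucket 0 empty -> new chain.
Insert 486: h=6, bucket 6 nonempty -> append to chain.
Insert 382: h=6, bucket 6 nonempty -> append to chain.
Insert 681: h=6, bucket 6 nonempty -> append to chain.
Final buckets:
0: 49
1: _
2: 771
3: _
4: _
5: _
6: 876 -> 486 -> 382 -> 681
7: _
8: _
9: 750
10: _
11: _
12: _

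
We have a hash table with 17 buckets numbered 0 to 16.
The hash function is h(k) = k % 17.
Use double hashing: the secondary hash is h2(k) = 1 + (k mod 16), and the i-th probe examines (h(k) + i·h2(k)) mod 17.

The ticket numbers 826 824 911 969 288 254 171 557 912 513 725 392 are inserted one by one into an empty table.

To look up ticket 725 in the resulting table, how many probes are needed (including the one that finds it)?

3

826 hashes to 10; slot 10 is free -> place at 10.
824 hashes to 8; slot 8 is free -> place at 8.
911 hashes to 10, h2=16; 10 taken -> place at 9.
969 hashes to 0; slot 0 is free -> place at 0.
288 hashes to 16; slot 16 is free -> place at 16.
254 hashes to 16, h2=15; 16 taken -> place at 14.
171 hashes to 1; slot 1 is free -> place at 1.
557 hashes to 13; slot 13 is free -> place at 13.
912 hashes to 11; slot 11 is free -> place at 11.
513 hashes to 3; slot 3 is free -> place at 3.
725 hashes to 11, h2=6; 11,0 taken -> place at 6.
392 hashes to 1, h2=9; 1,10 taken -> place at 2.
Table: [969, 171, 392, 513, -, -, 725, -, 824, 911, 826, 912, -, 557, 254, -, 288]
Lookup 725: h=11, h2=6, probe 11,0,6 → found at 6.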